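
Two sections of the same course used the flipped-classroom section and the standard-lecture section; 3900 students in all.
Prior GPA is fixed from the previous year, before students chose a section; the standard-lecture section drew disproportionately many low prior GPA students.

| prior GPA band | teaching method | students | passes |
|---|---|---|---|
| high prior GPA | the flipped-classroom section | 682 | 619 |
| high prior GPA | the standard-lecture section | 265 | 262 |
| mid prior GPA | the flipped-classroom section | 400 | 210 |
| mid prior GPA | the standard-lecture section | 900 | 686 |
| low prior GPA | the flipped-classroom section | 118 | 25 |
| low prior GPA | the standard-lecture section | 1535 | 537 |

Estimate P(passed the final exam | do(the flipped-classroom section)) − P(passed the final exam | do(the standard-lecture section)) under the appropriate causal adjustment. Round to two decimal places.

-0.16

the standard-lecture section is higher inside every prior GPA band stratum but the flipped-classroom section is higher in aggregate. Whether to stratify depends on how prior GPA band relates to the teaching method.
Prior GPA band is set before the teaching method has any effect — it is not caused by the teaching method — and it independently drives the outcome. That makes it a confounder, so the causal comparison is within prior GPA band levels.
Adjusting over the population distribution of prior GPA band: 0.243·(0.908−0.989) + 0.333·(0.525−0.762) + 0.424·(0.212−0.350) = -0.157.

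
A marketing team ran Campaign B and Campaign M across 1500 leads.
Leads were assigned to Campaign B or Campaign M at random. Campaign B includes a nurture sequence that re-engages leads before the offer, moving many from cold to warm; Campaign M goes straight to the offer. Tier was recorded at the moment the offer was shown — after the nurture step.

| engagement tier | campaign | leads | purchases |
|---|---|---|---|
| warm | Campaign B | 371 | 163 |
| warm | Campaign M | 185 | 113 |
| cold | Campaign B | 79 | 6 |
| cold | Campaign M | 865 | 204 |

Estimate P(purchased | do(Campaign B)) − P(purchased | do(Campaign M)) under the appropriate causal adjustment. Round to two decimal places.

+0.07

Within every engagement tier level Campaign M has the higher rate, yet pooled Campaign B does — Simpson's reversal.
Engagement tier is recorded after the campaign and is itself shifted by it — it sits on the causal path from campaign to outcome. Conditioning on a mediator would strip out part of the effect we want; the pooled comparison gives the total causal effect.
The causal difference is the pooled difference: 0.376 − 0.302 = +0.074.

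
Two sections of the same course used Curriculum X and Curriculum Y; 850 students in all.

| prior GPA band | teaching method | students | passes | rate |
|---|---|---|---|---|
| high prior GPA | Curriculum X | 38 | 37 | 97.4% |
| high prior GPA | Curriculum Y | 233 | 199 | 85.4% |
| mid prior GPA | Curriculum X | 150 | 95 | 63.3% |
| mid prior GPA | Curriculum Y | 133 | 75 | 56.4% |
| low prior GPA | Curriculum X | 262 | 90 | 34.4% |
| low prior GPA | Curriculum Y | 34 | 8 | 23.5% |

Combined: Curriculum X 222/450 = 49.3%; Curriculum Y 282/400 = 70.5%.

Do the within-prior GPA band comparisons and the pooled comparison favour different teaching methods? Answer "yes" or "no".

Within each prior GPA band level (high prior GPA 97.4% vs 85.4%; mid prior GPA 63.3% vs 56.4%; low prior GPA 34.4% vs 23.5%), Curriculum X has the higher rate every time. Pooled: 49.3% vs 70.5% — Curriculum Y has the higher rate overall. The two comparisons disagree.

yes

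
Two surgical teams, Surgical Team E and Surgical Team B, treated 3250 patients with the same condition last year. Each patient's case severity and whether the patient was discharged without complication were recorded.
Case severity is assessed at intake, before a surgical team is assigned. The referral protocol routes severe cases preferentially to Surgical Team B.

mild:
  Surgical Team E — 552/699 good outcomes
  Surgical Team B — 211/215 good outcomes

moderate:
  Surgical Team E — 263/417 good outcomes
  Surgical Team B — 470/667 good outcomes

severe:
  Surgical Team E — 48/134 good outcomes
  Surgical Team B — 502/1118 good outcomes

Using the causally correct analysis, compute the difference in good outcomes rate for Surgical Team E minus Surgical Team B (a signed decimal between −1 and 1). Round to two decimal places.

Case severity is set before the surgical team has any effect — it is not caused by the surgical team — and it independently drives the outcome. That makes it a confounder, so the causal comparison is within case severity levels.
Adjusting over the population distribution of case severity: 0.281·(0.790−0.981) + 0.334·(0.631−0.705) + 0.385·(0.358−0.449) = -0.114.

-0.11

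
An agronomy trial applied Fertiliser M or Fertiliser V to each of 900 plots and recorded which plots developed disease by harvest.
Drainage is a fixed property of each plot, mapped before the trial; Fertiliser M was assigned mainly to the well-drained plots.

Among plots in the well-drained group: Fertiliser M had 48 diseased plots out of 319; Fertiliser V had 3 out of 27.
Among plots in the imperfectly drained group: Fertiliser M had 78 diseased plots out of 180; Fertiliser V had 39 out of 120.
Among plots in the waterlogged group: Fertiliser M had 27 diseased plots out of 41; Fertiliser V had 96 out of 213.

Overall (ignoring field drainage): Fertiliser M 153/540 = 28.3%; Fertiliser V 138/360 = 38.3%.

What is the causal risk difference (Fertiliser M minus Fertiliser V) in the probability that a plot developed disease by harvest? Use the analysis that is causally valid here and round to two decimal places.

+0.11

The stratified and pooled comparisons disagree (Fertiliser V wins within each field drainage; Fertiliser M wins overall), so the answer turns on the causal role of field drainage.
The imbalance in field drainage arose from how plots were allocated, not from anything the fertiliser did; and field drainage independently affects the outcome. The pooled gap is confounded — condition on field drainage.
Adjusting over the population distribution of field drainage: 0.384·(0.150−0.111) + 0.333·(0.433−0.325) + 0.282·(0.659−0.451) = +0.110.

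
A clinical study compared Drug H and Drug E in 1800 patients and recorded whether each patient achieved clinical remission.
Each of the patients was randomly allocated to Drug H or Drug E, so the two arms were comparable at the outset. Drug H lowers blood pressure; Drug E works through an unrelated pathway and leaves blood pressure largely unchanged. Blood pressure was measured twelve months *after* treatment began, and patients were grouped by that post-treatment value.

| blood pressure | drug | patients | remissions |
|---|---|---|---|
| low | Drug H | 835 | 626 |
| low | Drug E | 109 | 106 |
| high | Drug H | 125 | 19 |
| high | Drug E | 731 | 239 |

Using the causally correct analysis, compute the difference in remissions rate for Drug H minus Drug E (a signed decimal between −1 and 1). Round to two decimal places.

+0.26

Drug E is higher inside every blood pressure stratum but Drug H is higher in aggregate. Whether to stratify depends on how blood pressure relates to the drug.
Blood pressure is downstream of the drug. One should not condition on a consequence of treatment, so the overall rates are the right comparison.
The causal difference is the pooled difference: 0.672 − 0.411 = +0.261.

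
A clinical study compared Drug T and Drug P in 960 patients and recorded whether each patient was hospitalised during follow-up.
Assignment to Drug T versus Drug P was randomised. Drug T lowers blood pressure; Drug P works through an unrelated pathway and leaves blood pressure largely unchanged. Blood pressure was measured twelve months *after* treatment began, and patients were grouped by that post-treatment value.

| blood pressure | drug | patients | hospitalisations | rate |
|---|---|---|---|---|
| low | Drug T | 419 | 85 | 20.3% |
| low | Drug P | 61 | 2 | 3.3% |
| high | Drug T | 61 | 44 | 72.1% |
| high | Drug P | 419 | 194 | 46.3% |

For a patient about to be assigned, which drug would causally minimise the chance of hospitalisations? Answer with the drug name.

Blood pressure is recorded after the drug and is itself shifted by it — it sits on the causal path from drug to outcome. Conditioning on a mediator would strip out part of the effect we want; the pooled comparison gives the total causal effect.
Pooled: Drug T 26.9% vs Drug P 40.8%; Drug T is lower overall.

Drug T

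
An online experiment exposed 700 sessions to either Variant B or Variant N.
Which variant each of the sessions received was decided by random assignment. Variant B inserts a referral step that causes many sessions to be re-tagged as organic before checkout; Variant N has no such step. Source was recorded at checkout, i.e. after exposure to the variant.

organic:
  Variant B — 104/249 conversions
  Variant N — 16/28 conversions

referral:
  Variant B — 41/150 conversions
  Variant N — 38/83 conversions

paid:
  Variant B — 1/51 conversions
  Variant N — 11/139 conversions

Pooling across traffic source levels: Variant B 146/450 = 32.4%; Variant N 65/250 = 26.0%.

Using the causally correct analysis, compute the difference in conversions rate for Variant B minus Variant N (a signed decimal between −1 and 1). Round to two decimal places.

Variant N is higher inside every traffic source stratum but Variant B is higher in aggregate. Whether to stratify depends on how traffic source relates to the variant.
Traffic source is recorded after the variant and is itself shifted by it — it sits on the causal path from variant to outcome. Conditioning on a mediator would strip out part of the effect we want; the pooled comparison gives the total causal effect.
The causal difference is the pooled difference: 0.324 − 0.260 = +0.064.

+0.06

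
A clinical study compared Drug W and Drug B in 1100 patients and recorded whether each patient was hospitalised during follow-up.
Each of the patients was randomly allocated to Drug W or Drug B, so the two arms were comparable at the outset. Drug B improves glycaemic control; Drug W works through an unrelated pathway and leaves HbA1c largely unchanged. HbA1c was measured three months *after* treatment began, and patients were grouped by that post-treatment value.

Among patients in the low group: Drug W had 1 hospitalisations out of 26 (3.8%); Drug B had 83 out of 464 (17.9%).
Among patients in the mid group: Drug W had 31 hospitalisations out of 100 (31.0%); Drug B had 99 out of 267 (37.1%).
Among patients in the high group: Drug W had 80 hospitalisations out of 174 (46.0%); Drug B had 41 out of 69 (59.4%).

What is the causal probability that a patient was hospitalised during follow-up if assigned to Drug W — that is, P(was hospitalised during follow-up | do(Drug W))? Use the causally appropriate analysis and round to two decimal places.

The stratified and pooled comparisons disagree (Drug W wins within each HbA1c; Drug B wins overall), so the answer turns on the causal role of HbA1c.
HbA1c lies on the pathway drug → HbA1c → outcome, so adjusting for it blocks the indirect effect. For the total causal effect of drug, use the unadjusted pooled rates.
So P(outcome | do(Drug W)) is just the pooled rate for Drug W: 112/300 = 0.373.

0.37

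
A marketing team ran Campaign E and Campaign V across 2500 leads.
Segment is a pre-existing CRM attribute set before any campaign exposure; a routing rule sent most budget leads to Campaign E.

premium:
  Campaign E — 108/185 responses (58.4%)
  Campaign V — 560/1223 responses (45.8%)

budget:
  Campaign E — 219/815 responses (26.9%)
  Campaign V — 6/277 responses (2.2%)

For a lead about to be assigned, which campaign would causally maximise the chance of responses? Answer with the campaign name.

Campaign E is higher inside every customer segment stratum but Campaign V is higher in aggregate. Whether to stratify depends on how customer segment relates to the campaign.
Customer segment is set before the campaign has any effect — it is not caused by the campaign — and it independently drives the outcome. That makes it a confounder, so the causal comparison is within customer segment levels.
Within each level — premium: 58.4% vs 45.8%; budget: 26.9% vs 2.2% — Campaign E is higher every time.

Campaign E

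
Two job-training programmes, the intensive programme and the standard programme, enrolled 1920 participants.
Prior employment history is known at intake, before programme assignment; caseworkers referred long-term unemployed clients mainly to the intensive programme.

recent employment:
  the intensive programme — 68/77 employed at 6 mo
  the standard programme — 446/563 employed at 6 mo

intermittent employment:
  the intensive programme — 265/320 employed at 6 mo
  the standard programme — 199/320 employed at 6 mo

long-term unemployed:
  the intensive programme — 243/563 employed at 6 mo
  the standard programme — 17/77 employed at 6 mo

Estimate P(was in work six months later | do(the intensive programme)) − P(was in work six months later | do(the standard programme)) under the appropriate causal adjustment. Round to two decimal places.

The stratified and pooled comparisons disagree (the intensive programme wins within each prior employment history; the standard programme wins overall), so the answer turns on the causal role of prior employment history.
The imbalance in prior employment history arose from how participants were allocated, not from anything the programme did; and prior employment history independently affects the outcome. The pooled gap is confounded — condition on prior employment history.
Adjusting over the population distribution of prior employment history: 0.333·(0.883−0.792) + 0.333·(0.828−0.622) + 0.333·(0.432−0.221) = +0.169.

+0.17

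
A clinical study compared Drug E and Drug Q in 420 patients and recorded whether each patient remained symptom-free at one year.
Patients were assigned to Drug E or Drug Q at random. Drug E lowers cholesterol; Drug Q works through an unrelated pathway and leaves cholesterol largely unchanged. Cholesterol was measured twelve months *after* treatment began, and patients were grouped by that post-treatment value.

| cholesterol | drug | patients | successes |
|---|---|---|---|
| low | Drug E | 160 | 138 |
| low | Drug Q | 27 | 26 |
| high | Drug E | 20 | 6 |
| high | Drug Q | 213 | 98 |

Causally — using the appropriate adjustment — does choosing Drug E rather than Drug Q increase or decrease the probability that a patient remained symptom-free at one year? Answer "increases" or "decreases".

The cholesterol-specific comparison favours Drug Q throughout, but the pooled figures favour Drug E. The question is whether to condition on cholesterol.
The distribution of cholesterol is itself part of what the drug does — it is an intermediate outcome. Holding it fixed would remove that part of the effect; the total effect is the pooled difference.
Pooled: Drug E 80.0% vs Drug Q 51.7%; Drug E is higher overall.

increases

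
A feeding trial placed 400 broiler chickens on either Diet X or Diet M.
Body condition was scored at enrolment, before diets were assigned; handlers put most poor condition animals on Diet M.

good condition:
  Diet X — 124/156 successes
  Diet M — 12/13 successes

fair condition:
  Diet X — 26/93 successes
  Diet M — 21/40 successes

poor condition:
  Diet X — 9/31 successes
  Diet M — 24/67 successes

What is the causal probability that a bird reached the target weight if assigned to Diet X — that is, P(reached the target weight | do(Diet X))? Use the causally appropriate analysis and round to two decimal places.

Since starting body condition is a pre-existing factor (not a product of the diet) and it affects the outcome on its own, it is a confounder. The stratified rates, not the pooled rate, identify the causal effect.
Standardising Diet X to the population starting body condition mix: 0.422·124/156 + 0.333·26/93 + 0.245·9/31 = 0.500.

0.50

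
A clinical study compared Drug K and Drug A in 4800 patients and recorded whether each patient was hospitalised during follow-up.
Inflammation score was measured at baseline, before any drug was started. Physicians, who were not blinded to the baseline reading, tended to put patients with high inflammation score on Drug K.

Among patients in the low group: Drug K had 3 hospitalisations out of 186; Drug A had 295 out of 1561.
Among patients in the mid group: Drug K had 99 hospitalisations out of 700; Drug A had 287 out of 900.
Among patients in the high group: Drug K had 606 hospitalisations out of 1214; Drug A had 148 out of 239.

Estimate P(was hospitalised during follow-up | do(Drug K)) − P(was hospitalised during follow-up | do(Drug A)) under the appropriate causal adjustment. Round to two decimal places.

The imbalance in inflammation score arose from how patients were allocated, not from anything the drug did; and inflammation score independently affects the outcome. The pooled gap is confounded — condition on inflammation score.
Adjusting over the population distribution of inflammation score: 0.364·(0.016−0.189) + 0.333·(0.141−0.319) + 0.303·(0.499−0.619) = -0.158.

-0.16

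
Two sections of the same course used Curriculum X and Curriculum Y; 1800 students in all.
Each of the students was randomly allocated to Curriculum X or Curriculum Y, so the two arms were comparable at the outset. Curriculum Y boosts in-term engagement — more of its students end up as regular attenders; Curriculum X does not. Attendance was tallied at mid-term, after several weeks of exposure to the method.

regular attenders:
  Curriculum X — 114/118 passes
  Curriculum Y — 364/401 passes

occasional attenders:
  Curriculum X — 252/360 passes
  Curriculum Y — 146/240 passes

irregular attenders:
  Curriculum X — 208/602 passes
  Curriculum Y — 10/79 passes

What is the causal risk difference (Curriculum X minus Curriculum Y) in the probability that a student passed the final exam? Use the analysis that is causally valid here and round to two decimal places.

-0.19

The stratified and pooled comparisons disagree (Curriculum X wins within each mid-term attendance; Curriculum Y wins overall), so the answer turns on the causal role of mid-term attendance.
Stratifying would compare teaching methods among students the teaching methods themselves sorted into mid-term attendance groups — a form of selection on an intermediate. The unconditioned pooled rates give the total causal effect.
The causal difference is the pooled difference: 0.531 − 0.722 = -0.191.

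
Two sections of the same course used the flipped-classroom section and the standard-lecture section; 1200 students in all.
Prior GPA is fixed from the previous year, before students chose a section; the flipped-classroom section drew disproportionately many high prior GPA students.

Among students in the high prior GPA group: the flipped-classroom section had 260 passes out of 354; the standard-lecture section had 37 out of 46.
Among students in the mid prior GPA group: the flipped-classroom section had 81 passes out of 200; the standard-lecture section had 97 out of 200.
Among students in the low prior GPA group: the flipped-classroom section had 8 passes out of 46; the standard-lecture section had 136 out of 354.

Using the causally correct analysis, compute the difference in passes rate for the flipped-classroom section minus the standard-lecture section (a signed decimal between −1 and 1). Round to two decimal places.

the standard-lecture section is higher inside every prior GPA band stratum but the flipped-classroom section is higher in aggregate. Whether to stratify depends on how prior GPA band relates to the teaching method.
Prior GPA band differs across teaching methods for reasons unrelated to any effect of the teaching method itself, and it separately predicts the outcome — a classic confounder. We must compare within prior GPA band levels.
Adjusting over the population distribution of prior GPA band: 0.333·(0.734−0.804) + 0.333·(0.405−0.485) + 0.333·(0.174−0.384) = -0.120.

-0.12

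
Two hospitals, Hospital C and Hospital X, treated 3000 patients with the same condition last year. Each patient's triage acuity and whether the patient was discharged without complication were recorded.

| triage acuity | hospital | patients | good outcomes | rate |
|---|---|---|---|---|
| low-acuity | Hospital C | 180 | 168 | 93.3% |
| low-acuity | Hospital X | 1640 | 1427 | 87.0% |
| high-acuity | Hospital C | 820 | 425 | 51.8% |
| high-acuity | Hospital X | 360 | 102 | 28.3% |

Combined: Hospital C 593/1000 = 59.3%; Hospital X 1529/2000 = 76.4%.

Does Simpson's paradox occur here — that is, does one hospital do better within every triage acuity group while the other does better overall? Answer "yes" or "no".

Within each triage acuity level (low-acuity 93.3% vs 87.0%; high-acuity 51.8% vs 28.3%), Hospital C has the higher rate every time. Pooled: 59.3% vs 76.4% — Hospital X has the higher rate overall. The two comparisons disagree.

yes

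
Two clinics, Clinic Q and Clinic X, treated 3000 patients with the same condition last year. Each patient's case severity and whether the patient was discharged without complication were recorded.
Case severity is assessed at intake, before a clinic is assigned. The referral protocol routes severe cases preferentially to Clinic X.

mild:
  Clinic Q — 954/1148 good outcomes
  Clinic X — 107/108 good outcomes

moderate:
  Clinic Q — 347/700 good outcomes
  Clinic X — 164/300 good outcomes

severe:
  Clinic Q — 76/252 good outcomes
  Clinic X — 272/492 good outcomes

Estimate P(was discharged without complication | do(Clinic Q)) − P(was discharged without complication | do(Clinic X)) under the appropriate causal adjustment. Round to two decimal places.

-0.15

Clinic X is higher inside every case severity stratum but Clinic Q is higher in aggregate. Whether to stratify depends on how case severity relates to the clinic.
Nothing the clinic does changes case severity; the imbalance is an allocation artefact. With case severity also predicting the outcome, the pooled figure is confounded, and the within-stratum comparison is the causal one.
Adjusting over the population distribution of case severity: 0.419·(0.831−0.991) + 0.333·(0.496−0.547) + 0.248·(0.302−0.553) = -0.146.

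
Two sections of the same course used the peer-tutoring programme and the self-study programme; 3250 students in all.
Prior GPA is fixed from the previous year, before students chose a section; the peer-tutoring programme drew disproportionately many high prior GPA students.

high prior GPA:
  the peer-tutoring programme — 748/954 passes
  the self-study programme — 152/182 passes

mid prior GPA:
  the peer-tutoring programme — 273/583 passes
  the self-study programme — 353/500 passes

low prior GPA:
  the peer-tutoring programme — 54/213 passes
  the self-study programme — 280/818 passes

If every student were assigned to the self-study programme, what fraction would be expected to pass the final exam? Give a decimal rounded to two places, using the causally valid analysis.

Prior GPA band differs across teaching methods for reasons unrelated to any effect of the teaching method itself, and it separately predicts the outcome — a classic confounder. We must compare within prior GPA band levels.
Standardising the self-study programme to the population prior GPA band mix: 0.350·152/182 + 0.333·353/500 + 0.317·280/818 = 0.636.

0.64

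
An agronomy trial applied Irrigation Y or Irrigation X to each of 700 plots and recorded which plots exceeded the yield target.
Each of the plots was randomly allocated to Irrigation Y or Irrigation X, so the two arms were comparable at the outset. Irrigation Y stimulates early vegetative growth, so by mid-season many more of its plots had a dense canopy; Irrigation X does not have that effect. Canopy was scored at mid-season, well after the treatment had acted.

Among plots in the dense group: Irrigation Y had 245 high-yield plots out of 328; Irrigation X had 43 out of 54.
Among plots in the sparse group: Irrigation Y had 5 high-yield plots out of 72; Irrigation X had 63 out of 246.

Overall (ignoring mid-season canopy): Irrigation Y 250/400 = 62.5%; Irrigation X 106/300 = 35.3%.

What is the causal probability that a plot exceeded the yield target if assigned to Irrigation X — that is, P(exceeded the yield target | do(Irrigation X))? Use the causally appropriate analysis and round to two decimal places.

0.35

Mid-season canopy here is a post-treatment variable shaped by the irrigation; conditioning on it would introduce bias rather than remove it. The overall comparison is the causal one.
So P(outcome | do(Irrigation X)) is just the pooled rate for Irrigation X: 106/300 = 0.353.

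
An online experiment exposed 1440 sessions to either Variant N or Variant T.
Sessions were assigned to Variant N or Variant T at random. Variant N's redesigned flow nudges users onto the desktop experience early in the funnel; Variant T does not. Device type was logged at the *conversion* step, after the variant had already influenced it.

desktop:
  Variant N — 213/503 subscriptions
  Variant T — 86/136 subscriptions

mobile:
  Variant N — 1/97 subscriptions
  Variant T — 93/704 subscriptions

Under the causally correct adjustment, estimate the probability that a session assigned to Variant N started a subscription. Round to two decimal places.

0.36

The device type-specific comparison favours Variant T throughout, but the pooled figures favour Variant N. The question is whether to condition on device type.
Device type is downstream of the variant. One should not condition on a consequence of treatment, so the overall rates are the right comparison.
So P(outcome | do(Variant N)) is just the pooled rate for Variant N: 214/600 = 0.357.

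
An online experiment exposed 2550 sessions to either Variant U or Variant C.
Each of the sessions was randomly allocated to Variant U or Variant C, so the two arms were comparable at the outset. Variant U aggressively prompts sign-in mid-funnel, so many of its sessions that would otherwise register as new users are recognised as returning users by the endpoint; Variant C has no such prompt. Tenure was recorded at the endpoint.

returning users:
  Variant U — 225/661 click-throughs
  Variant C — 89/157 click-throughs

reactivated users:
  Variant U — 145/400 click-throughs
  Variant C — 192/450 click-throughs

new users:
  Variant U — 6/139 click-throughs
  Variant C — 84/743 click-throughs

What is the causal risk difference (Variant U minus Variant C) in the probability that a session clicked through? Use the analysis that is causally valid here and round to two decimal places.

+0.04

Variant C is higher inside every user tenure stratum but Variant U is higher in aggregate. Whether to stratify depends on how user tenure relates to the variant.
User tenure is recorded after the variant and is itself shifted by it — it sits on the causal path from variant to outcome. Conditioning on a mediator would strip out part of the effect we want; the pooled comparison gives the total causal effect.
The causal difference is the pooled difference: 0.313 − 0.270 = +0.043.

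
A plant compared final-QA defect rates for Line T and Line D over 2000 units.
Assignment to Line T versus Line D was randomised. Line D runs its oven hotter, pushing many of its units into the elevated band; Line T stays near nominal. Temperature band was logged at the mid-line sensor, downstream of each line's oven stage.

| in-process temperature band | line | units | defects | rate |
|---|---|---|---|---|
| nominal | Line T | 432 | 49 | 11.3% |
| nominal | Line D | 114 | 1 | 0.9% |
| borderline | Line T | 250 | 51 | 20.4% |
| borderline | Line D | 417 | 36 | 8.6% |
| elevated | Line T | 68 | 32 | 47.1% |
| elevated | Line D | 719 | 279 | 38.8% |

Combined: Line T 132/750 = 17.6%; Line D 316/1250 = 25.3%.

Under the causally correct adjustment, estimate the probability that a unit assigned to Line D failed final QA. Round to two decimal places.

The stratified and pooled comparisons disagree (Line D wins within each in-process temperature band; Line T wins overall), so the answer turns on the causal role of in-process temperature band.
In-process temperature band here is a post-treatment variable shaped by the line; conditioning on it would introduce bias rather than remove it. The overall comparison is the causal one.
So P(outcome | do(Line D)) is just the pooled rate for Line D: 316/1250 = 0.253.

0.25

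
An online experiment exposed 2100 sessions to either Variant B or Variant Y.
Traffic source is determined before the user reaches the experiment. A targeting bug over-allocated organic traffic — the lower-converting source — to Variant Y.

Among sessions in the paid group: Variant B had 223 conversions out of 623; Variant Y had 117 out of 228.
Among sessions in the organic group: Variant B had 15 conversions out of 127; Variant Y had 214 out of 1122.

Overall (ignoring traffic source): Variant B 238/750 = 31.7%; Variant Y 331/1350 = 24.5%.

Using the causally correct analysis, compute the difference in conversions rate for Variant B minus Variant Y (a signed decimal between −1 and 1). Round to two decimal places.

-0.11

Here traffic source is a common cause — it drives both which variant a case falls under and the outcome. The crude comparison mixes populations; the stratum-specific rates are the causally relevant ones.
Adjusting over the population distribution of traffic source: 0.405·(0.358−0.513) + 0.595·(0.118−0.191) = -0.106.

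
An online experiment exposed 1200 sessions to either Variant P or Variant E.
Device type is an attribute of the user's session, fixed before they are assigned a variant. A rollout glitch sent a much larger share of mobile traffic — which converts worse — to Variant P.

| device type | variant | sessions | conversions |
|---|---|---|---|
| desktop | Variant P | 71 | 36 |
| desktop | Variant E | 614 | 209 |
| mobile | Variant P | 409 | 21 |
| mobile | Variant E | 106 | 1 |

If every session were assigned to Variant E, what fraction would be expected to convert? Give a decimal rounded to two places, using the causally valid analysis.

Within every device type level Variant P has the higher rate, yet pooled Variant E does — Simpson's reversal.
Device type is set before the variant has any effect — it is not caused by the variant — and it independently drives the outcome. That makes it a confounder, so the causal comparison is within device type levels.
Standardising Variant E to the population device type mix: 0.571·209/614 + 0.429·1/106 = 0.198.

0.20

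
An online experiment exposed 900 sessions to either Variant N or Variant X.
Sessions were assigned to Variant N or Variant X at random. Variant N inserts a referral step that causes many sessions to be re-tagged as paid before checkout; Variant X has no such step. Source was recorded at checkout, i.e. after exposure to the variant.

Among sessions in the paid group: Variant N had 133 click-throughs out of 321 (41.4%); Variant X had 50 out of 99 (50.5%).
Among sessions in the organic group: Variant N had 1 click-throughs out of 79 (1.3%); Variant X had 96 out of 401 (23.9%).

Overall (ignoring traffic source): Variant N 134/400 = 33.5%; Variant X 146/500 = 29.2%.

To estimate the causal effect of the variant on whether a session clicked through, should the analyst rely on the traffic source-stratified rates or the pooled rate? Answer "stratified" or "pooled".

pooled

Traffic source is recorded after the variant and is itself shifted by it — it sits on the causal path from variant to outcome. Conditioning on a mediator would strip out part of the effect we want; the pooled comparison gives the total causal effect.
Pooled: Variant N 33.5% vs Variant X 29.2%; Variant N is higher overall.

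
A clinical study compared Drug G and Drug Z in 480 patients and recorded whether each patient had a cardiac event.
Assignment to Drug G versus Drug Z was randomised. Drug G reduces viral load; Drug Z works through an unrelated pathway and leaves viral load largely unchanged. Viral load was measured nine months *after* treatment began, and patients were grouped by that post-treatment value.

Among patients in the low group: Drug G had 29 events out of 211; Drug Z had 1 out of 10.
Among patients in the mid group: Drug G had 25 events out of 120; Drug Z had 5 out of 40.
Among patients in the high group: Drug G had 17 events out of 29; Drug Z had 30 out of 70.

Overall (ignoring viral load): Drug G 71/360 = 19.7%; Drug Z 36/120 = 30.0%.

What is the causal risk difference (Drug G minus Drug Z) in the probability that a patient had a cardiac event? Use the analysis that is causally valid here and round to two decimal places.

The stratified and pooled comparisons disagree (Drug Z wins within each viral load; Drug G wins overall), so the answer turns on the causal role of viral load.
Viral load is downstream of the drug. One should not condition on a consequence of treatment, so the overall rates are the right comparison.
The causal difference is the pooled difference: 0.197 − 0.300 = -0.103.

-0.10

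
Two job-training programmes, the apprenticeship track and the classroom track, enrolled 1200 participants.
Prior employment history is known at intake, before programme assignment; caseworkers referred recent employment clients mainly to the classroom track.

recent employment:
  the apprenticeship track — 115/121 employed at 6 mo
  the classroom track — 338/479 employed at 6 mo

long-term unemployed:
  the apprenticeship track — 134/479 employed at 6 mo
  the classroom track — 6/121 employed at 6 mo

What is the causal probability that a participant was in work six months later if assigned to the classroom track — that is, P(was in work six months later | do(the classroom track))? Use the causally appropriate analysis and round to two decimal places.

Since prior employment history is a pre-existing factor (not a product of the programme) and it affects the outcome on its own, it is a confounder. The stratified rates, not the pooled rate, identify the causal effect.
Standardising the classroom track to the population prior employment history mix: 0.500·338/479 + 0.500·6/121 = 0.378.

0.38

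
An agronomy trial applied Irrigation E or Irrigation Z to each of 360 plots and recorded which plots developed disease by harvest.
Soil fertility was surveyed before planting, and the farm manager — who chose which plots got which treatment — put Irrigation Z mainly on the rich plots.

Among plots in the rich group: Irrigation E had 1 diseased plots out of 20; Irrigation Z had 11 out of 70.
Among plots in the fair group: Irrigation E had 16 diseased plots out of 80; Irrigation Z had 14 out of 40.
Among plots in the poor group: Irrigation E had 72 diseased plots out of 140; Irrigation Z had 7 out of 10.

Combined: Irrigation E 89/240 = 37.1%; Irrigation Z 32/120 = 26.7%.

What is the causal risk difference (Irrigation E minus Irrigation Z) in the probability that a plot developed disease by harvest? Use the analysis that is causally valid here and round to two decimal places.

Soil fertility differs across irrigations for reasons unrelated to any effect of the irrigation itself, and it separately predicts the outcome — a classic confounder. We must compare within soil fertility levels.
Adjusting over the population distribution of soil fertility: 0.250·(0.050−0.157) + 0.333·(0.200−0.350) + 0.417·(0.514−0.700) = -0.154.

-0.15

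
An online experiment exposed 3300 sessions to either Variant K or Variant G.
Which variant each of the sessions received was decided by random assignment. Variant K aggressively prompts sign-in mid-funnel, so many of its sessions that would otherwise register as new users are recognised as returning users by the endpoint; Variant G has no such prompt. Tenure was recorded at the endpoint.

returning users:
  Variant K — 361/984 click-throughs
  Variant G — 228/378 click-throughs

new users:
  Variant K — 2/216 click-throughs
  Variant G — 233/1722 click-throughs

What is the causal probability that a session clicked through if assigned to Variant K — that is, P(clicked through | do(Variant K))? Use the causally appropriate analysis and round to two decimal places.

Variant G is higher inside every user tenure stratum but Variant K is higher in aggregate. Whether to stratify depends on how user tenure relates to the variant.
User tenure here is a post-treatment variable shaped by the variant; conditioning on it would introduce bias rather than remove it. The overall comparison is the causal one.
So P(outcome | do(Variant K)) is just the pooled rate for Variant K: 363/1200 = 0.302.

0.30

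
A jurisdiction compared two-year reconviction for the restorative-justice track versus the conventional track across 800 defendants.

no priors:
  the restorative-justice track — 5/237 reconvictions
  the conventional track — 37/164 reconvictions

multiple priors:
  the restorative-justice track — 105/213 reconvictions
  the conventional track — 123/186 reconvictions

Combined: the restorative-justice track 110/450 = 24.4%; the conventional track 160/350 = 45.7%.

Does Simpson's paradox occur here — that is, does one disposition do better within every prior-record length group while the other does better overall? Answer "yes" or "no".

Within each prior-record length level (no priors 2.1% vs 22.6%; multiple priors 49.3% vs 66.1%), the restorative-justice track has the lower rate every time. Pooled: 24.4% vs 45.7% — the restorative-justice track has the lower rate overall. They agree.

no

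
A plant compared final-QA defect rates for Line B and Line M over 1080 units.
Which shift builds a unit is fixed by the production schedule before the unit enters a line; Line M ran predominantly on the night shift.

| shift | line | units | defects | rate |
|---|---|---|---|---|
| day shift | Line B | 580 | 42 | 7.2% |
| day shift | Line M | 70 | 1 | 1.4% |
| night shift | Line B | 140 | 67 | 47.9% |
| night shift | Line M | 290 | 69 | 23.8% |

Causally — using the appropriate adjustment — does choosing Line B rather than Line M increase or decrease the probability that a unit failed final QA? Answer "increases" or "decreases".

Within every shift level Line M has the lower rate, yet pooled Line B does — Simpson's reversal.
Nothing the line does changes shift; the imbalance is an allocation artefact. With shift also predicting the outcome, the pooled figure is confounded, and the within-stratum comparison is the causal one.
Within each level — day shift: 7.2% vs 1.4%; night shift: 47.9% vs 23.8% — Line M is lower every time.

increases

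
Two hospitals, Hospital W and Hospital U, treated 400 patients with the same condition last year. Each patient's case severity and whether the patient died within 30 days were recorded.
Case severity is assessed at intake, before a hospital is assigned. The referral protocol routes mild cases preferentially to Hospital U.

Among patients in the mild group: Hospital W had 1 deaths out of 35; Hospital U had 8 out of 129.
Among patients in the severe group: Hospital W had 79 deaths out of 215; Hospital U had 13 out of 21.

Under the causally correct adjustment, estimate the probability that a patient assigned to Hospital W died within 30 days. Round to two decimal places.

0.23

The stratified and pooled comparisons disagree (Hospital W wins within each case severity; Hospital U wins overall), so the answer turns on the causal role of case severity.
Nothing the hospital does changes case severity; the imbalance is an allocation artefact. With case severity also predicting the outcome, the pooled figure is confounded, and the within-stratum comparison is the causal one.
Standardising Hospital W to the population case severity mix: 0.410·1/35 + 0.590·79/215 = 0.229.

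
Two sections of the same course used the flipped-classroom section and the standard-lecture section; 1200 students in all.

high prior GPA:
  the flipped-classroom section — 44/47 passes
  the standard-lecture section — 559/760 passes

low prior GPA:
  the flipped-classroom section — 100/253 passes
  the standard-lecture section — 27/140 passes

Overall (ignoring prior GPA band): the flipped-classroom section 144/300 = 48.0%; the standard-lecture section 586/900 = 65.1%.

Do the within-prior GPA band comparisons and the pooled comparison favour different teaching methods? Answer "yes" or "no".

Within each prior GPA band level (high prior GPA 93.6% vs 73.6%; low prior GPA 39.5% vs 19.3%), the flipped-classroom section has the higher rate every time. Pooled: 48.0% vs 65.1% — the standard-lecture section has the higher rate overall. The two comparisons disagree.

yes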